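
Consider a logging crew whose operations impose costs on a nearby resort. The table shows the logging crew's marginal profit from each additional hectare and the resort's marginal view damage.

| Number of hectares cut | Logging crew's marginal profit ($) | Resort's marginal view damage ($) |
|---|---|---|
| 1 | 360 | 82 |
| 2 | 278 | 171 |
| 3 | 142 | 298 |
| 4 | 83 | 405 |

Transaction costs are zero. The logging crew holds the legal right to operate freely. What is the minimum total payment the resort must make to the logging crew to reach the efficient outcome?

Left alone the logging crew would choose level 4 (marginal profit stays positive).
Efficient level: k* = 2 (marginal profit ≥ marginal view damage through 2).
The resort must at least cover the logging crew's forgone profit from cutting 4→2: 142 + 83 = 225.

$225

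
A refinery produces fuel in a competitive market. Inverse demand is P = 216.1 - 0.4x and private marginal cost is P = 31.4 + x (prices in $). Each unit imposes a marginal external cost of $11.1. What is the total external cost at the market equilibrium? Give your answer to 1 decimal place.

Market equilibrium (private): 31.4 + x = 216.1 - 0.4x → x_m = 131.9286.
Total external cost = MEC × x_m = 11.1 × 131.9286 = 1464.4075.

$1464.4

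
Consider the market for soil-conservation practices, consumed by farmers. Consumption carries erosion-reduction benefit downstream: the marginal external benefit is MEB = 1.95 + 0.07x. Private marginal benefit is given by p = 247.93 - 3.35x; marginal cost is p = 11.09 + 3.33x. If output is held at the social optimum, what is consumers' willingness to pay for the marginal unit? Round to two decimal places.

Social marginal benefit = demand + MEB = 249.88 - 3.28x.
Set SMB = MC: 249.88 - 3.28x = 11.09 + 3.33x → x* = 36.1256.
Consumer price on the demand curve at x*: 247.93 − 3.35×36.1256 = 126.9092.

P = 126.91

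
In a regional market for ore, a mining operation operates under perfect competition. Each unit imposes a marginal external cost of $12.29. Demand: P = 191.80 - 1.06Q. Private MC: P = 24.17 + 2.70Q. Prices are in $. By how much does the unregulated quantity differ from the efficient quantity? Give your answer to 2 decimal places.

3.27 units

Market equilibrium (private): 24.17 + 2.70Q = 191.80 - 1.06Q → Q_m = 44.5824.
Social marginal cost = private MC + MEC = 36.46 + 2.70Q.
Set SMC = demand: 36.46 + 2.70Q = 191.80 - 1.06Q → Q* = 41.3138.
Gap = |44.5824 − 41.3138| = 3.2686.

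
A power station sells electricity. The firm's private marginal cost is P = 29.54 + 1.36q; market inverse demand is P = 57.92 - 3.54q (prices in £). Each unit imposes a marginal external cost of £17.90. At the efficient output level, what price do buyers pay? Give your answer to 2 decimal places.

P = £50.35

Social marginal cost = private MC + MEC = 47.44 + 1.36q.
Set SMC = demand: 47.44 + 1.36q = 57.92 - 3.54q → q* = 2.1388.
Consumer price on the demand curve at q*: 57.92 − 3.54×2.1388 = 50.3486.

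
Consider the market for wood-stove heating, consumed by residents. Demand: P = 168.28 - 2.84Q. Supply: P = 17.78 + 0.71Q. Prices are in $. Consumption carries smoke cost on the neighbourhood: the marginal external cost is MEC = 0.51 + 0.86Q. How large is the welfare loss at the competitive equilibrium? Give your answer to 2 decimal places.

Market equilibrium (private): 17.78 + 0.71Q = 168.28 - 2.84Q → Q_m = 42.3944.
Social marginal benefit = demand − MEC = 167.77 - 3.70Q.
Set SMB = MC: 167.77 - 3.70Q = 17.78 + 0.71Q → Q* = 34.0113.
Between Q* and Q_m the wedge MC − SMB runs linearly from 0 to MEC(Q_m), so the loss is a triangle.
DWL = ½ × 8.3831 × 36.9692 = 154.9583.

DWL = $154.96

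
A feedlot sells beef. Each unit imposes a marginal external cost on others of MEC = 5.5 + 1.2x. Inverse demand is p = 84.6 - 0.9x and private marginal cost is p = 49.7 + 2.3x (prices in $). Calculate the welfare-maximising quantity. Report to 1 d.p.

Social marginal cost = private MC + MEC = 55.2 + 3.5x.
Set SMC = demand: 55.2 + 3.5x = 84.6 - 0.9x → x* = 6.6818.

x* = 6.7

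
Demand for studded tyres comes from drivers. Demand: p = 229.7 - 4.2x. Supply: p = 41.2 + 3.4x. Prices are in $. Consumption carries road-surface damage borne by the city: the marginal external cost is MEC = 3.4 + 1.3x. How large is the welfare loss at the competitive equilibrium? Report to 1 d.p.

Market equilibrium (private): 41.2 + 3.4x = 229.7 - 4.2x → x_m = 24.8026.
Social marginal benefit = demand − MEC = 226.3 - 5.5x.
Set SMB = MC: 226.3 - 5.5x = 41.2 + 3.4x → x* = 20.7978.
The loss is the area between SMB and MC from x* to x_m; with linear curves that's a triangle of height MEC(x_m).
DWL = ½ × 4.0048 × 35.6434 = 71.3723.

DWL = $71.4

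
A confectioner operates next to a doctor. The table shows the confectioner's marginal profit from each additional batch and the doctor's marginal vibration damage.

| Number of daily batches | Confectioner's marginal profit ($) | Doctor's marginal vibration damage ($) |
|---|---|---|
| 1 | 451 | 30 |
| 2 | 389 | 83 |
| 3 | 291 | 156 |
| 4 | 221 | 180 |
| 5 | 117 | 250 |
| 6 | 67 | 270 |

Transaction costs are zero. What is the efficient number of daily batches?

Bargaining reaches the level where marginal profit last exceeds marginal vibration damage.
That holds through level 4 (221 ≥ 180) but not at 5 (117 < 250).

4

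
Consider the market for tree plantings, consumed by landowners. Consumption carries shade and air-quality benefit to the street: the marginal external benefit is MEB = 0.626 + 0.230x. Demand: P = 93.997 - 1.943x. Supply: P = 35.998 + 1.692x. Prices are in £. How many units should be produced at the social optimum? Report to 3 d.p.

Social marginal benefit = demand + MEB = 94.623 - 1.713x.
Set SMB = MC: 94.623 - 1.713x = 35.998 + 1.692x → x* = 17.2173.

x* = 17.217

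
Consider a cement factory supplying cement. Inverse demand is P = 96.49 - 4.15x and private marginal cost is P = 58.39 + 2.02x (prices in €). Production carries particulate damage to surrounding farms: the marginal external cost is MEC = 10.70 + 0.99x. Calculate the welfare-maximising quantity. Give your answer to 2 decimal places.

Social marginal cost = private MC + MEC = 69.09 + 3.01x.
Set SMC = demand: 69.09 + 3.01x = 96.49 - 4.15x → x* = 3.8268.

x* = 3.83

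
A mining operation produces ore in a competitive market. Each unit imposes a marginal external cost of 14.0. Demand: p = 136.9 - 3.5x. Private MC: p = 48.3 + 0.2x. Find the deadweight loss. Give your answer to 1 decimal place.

Market equilibrium (private): 48.3 + 0.2x = 136.9 - 3.5x → x_m = 23.9459.
Social marginal cost = private MC + MEC = 62.3 + 0.2x.
Set SMC = demand: 62.3 + 0.2x = 136.9 - 3.5x → x* = 20.1622.
The loss is the area between SMC and demand from x* to x_m; with linear curves that's a triangle of height MEC(x_m).
DWL = ½ × 3.7837 × 14.0000 = 26.4859.

DWL = 26.5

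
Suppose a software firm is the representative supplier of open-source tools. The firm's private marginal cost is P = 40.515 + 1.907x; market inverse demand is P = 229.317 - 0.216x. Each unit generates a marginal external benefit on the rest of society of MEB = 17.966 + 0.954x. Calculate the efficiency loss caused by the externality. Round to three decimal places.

Market equilibrium (private): 40.515 + 1.907x = 229.317 - 0.216x → x_m = 88.9317.
Social marginal cost = private MC − MEB = 22.549 + 0.953x.
Set SMC = demand: 22.549 + 0.953x = 229.317 - 0.216x → x* = 176.8760.
The loss is the area between SMC and demand from x* to x_m; with linear curves that's a triangle of height MEB(x_m).
DWL = ½ × 87.9443 × 102.8068 = 4520.6360.

DWL = 4520.636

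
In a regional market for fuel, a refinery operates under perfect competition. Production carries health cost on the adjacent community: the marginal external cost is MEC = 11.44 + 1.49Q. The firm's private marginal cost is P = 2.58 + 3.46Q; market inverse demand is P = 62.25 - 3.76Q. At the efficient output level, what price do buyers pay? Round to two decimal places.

P = 41.43

Social marginal cost = private MC + MEC = 14.02 + 4.95Q.
Set SMC = demand: 14.02 + 4.95Q = 62.25 - 3.76Q → Q* = 5.5373.
Consumer price on the demand curve at Q*: 62.25 − 3.76×5.5373 = 41.4298.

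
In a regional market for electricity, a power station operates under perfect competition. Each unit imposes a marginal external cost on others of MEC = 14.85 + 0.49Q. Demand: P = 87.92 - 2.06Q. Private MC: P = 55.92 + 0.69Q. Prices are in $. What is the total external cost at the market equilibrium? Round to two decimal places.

$205.97

Market equilibrium (private): 55.92 + 0.69Q = 87.92 - 2.06Q → Q_m = 11.6364.
Total external cost = ∫₀^{Q_m} (14.85 + 0.49Q) dQ = 14.85×11.6364 + ½×0.49×11.6364² = 205.9750.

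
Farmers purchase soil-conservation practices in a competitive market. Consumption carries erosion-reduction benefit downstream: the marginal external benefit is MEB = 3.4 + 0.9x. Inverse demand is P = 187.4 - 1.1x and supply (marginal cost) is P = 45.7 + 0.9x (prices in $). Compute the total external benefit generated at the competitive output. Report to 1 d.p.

Market equilibrium (private): 45.7 + 0.9x = 187.4 - 1.1x → x_m = 70.8500.
Total external benefit = ∫₀^{x_m} (3.4 + 0.9x) dx = 3.4×70.8500 + ½×0.9×70.8500² = 2499.7651.

$2499.8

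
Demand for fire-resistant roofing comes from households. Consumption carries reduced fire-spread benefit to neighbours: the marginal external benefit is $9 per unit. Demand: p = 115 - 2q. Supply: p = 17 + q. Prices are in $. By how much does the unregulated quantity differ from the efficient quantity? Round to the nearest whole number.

3 units

Market equilibrium (private): 17 + q = 115 - 2q → q_m = 32.6667.
Social marginal benefit = demand + MEB = 124 - 2q.
Set SMB = MC: 124 - 2q = 17 + q → q* = 35.6667.
Gap = |32.6667 − 35.6667| = 3.0000.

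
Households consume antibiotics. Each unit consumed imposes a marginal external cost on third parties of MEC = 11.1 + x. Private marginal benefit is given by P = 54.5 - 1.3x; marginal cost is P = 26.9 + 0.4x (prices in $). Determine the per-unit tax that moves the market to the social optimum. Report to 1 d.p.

tax = $17.2 per unit

Social marginal benefit = demand − MEC = 43.4 - 2.3x.
Set SMB = MC: 43.4 - 2.3x = 26.9 + 0.4x → x* = 6.1111.
The Pigouvian tax equals MEC at x*: 11.1 + 1.0×6.1111 = 17.2111.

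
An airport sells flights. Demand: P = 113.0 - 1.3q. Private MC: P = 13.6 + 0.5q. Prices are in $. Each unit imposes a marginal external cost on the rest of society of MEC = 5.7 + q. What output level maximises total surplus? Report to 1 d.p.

Social marginal cost = private MC + MEC = 19.3 + 1.5q.
Set SMC = demand: 19.3 + 1.5q = 113.0 - 1.3q → q* = 33.4643.

q* = 33.5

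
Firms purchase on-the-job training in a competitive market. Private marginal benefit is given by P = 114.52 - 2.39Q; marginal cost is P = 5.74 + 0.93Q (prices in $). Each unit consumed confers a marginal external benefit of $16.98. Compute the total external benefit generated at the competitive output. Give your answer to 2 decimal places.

$556.35

Market equilibrium (private): 5.74 + 0.93Q = 114.52 - 2.39Q → Q_m = 32.7651.
Total external benefit = MEB × Q_m = 16.98 × 32.7651 = 556.3514.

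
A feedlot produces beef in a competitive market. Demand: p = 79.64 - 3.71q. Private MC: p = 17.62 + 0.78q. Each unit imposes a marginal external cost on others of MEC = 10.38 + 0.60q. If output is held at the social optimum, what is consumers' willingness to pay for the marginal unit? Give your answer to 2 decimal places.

P = 42.00

Social marginal cost = private MC + MEC = 28.00 + 1.38q.
Set SMC = demand: 28.00 + 1.38q = 79.64 - 3.71q → q* = 10.1454.
Consumer price on the demand curve at q*: 79.64 − 3.71×10.1454 = 42.0006.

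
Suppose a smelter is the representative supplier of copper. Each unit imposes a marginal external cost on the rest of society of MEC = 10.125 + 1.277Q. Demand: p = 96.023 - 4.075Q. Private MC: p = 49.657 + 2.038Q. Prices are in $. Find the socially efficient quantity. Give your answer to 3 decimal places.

Q* = 4.904

Social marginal cost = private MC + MEC = 59.782 + 3.315Q.
Set SMC = demand: 59.782 + 3.315Q = 96.023 - 4.075Q → Q* = 4.9041.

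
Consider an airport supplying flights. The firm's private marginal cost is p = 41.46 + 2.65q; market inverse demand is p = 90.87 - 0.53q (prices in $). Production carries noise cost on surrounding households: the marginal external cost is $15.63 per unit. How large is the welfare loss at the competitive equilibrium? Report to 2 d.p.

DWL = $38.41

Market equilibrium (private): 41.46 + 2.65q = 90.87 - 0.53q → q_m = 15.5377.
Social marginal cost = private MC + MEC = 57.09 + 2.65q.
Set SMC = demand: 57.09 + 2.65q = 90.87 - 0.53q → q* = 10.6226.
Height of the DWL triangle at q_m is SMC(q_m) − demand(q_m) = MEC(q_m) = 15.6300.
DWL = ½ × 4.9151 × 15.6300 = 38.4115.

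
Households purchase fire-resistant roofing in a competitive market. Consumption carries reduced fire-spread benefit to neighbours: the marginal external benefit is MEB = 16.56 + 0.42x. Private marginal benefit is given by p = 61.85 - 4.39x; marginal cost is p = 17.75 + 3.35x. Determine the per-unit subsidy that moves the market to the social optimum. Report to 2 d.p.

Social marginal benefit = demand + MEB = 78.41 - 3.97x.
Set SMB = MC: 78.41 - 3.97x = 17.75 + 3.35x → x* = 8.2869.
The Pigouvian subsidy equals MEB at x*: 16.56 + 0.42×8.2869 = 20.0405.

subsidy = 20.04 per unit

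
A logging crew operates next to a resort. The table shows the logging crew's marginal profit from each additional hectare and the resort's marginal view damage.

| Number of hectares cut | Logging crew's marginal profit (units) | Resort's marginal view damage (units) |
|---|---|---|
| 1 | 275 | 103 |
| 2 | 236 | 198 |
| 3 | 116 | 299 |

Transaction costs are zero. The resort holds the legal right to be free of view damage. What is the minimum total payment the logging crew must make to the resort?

301

Efficient level: marginal profit ≥ marginal view damage through level 2, so k* = 2.
With the resort holding the right, the logging crew must at least compensate total damage at k*: 103 + 198 = 301.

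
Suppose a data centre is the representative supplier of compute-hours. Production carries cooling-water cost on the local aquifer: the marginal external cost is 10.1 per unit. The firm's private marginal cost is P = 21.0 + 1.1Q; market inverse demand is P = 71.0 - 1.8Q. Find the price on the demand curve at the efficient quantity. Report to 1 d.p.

Social marginal cost = private MC + MEC = 31.1 + 1.1Q.
Set SMC = demand: 31.1 + 1.1Q = 71.0 - 1.8Q → Q* = 13.7586.
Consumer price on the demand curve at Q*: 71.0 − 1.8×13.7586 = 46.2345.

P = 46.2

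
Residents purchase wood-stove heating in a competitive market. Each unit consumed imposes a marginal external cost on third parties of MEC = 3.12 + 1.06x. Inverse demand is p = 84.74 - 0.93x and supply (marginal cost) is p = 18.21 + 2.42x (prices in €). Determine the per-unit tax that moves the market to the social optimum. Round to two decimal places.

Social marginal benefit = demand − MEC = 81.62 - 1.99x.
Set SMB = MC: 81.62 - 1.99x = 18.21 + 2.42x → x* = 14.3787.
The Pigouvian tax equals MEC at x*: 3.12 + 1.06×14.3787 = 18.3614.

tax = €18.36 per unit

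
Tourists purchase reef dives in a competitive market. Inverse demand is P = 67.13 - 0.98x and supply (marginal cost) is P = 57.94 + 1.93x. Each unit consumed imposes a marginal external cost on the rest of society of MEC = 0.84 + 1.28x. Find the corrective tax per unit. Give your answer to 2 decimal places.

tax = 3.39 per unit

Social marginal benefit = demand − MEC = 66.29 - 2.26x.
Set SMB = MC: 66.29 - 2.26x = 57.94 + 1.93x → x* = 1.9928.
The Pigouvian tax equals MEC at x*: 0.84 + 1.28×1.9928 = 3.3908.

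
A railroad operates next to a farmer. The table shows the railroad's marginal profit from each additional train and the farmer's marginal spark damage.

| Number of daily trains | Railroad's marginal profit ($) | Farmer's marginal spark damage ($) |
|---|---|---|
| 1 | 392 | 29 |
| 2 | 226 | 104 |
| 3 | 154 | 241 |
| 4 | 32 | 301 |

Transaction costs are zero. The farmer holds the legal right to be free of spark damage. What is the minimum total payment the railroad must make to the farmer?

$133

Efficient level: marginal profit ≥ marginal spark damage through level 2, so k* = 2.
With the farmer holding the right, the railroad must at least compensate total damage at k*: 29 + 104 = 133.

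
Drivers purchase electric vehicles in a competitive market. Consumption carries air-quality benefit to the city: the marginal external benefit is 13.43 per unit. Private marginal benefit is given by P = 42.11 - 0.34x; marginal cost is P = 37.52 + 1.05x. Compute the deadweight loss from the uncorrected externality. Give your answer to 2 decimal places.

Market equilibrium (private): 37.52 + 1.05x = 42.11 - 0.34x → x_m = 3.3022.
Social marginal benefit = demand + MEB = 55.54 - 0.34x.
Set SMB = MC: 55.54 - 0.34x = 37.52 + 1.05x → x* = 12.9640.
The welfare-loss triangle has base |x_m − x*| and height MEB(x_m) (the vertical gap between SMB and MC is zero at x* and MEB at x_m).
DWL = ½ × 9.6618 × 13.4300 = 64.8790.

DWL = 64.88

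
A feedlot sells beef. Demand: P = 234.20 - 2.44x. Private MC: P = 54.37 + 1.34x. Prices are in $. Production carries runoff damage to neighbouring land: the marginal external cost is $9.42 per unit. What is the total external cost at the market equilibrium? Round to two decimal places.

Market equilibrium (private): 54.37 + 1.34x = 234.20 - 2.44x → x_m = 47.5741.
Total external cost = MEC × x_m = 9.42 × 47.5741 = 448.1480.

$448.15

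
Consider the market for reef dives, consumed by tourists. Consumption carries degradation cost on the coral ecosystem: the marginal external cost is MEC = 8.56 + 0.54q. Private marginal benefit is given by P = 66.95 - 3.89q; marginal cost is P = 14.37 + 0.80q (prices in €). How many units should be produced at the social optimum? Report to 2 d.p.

Social marginal benefit = demand − MEC = 58.39 - 4.43q.
Set SMB = MC: 58.39 - 4.43q = 14.37 + 0.80q → q* = 8.4168.

q* = 8.42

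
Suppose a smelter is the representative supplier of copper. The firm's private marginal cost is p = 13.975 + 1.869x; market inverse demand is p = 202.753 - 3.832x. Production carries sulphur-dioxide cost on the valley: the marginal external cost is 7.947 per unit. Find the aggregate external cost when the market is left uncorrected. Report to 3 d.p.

Market equilibrium (private): 13.975 + 1.869x = 202.753 - 3.832x → x_m = 33.1131.
Total external cost = MEC × x_m = 7.947 × 33.1131 = 263.1498.

263.150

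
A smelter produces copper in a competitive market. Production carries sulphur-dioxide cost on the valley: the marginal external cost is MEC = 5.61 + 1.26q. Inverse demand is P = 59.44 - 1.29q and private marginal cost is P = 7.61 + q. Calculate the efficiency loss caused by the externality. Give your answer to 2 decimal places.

Market equilibrium (private): 7.61 + q = 59.44 - 1.29q → q_m = 22.6332.
Social marginal cost = private MC + MEC = 13.22 + 2.26q.
Set SMC = demand: 13.22 + 2.26q = 59.44 - 1.29q → q* = 13.0197.
Height of the DWL triangle at q_m is SMC(q_m) − demand(q_m) = MEC(q_m) = 34.1278.
DWL = ½ × 9.6135 × 34.1278 = 164.0438.

DWL = 164.04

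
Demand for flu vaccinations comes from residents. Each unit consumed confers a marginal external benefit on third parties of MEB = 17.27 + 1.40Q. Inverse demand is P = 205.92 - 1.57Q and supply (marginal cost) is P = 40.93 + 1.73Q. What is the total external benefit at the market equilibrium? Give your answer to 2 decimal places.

Market equilibrium (private): 40.93 + 1.73Q = 205.92 - 1.57Q → Q_m = 49.9970.
Total external benefit = ∫₀^{Q_m} (17.27 + 1.40Q) dQ = 17.27×49.9970 + ½×1.40×49.9970² = 2613.2382.

2613.24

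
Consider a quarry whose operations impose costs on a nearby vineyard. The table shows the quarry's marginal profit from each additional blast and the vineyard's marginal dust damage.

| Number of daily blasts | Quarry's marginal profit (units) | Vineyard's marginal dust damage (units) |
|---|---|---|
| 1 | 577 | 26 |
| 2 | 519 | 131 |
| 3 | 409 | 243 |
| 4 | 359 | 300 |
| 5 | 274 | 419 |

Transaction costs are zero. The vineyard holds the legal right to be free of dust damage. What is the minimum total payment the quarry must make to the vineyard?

Efficient level: marginal profit ≥ marginal dust damage through level 4, so k* = 4.
With the vineyard holding the right, the quarry must at least compensate total damage at k*: 26 + 131 + 243 + 300 = 700.

700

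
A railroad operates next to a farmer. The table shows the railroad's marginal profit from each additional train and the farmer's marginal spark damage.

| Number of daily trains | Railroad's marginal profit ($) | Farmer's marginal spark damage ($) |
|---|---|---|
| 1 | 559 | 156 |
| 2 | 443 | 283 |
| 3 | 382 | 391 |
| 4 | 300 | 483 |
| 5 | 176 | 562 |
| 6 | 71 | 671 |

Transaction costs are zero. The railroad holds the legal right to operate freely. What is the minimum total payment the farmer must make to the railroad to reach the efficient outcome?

Left alone the railroad would choose level 6 (marginal profit stays positive).
Efficient level: k* = 2 (marginal profit ≥ marginal spark damage through 2).
The farmer must at least cover the railroad's forgone profit from cutting 6→2: 382 + 300 + 176 + 71 = 929.

$929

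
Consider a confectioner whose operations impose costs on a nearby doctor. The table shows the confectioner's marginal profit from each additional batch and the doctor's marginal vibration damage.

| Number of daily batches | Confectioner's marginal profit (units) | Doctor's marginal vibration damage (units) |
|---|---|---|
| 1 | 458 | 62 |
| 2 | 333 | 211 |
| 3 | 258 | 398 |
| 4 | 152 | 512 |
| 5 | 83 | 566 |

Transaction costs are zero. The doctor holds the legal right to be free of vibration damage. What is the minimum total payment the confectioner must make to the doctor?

273

Efficient level: marginal profit ≥ marginal vibration damage through level 2, so k* = 2.
With the doctor holding the right, the confectioner must at least compensate total damage at k*: 62 + 211 = 273.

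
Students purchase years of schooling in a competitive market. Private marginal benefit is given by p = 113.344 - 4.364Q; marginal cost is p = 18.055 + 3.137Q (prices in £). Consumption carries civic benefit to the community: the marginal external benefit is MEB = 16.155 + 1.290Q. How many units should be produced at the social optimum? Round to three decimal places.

Social marginal benefit = demand + MEB = 129.499 - 3.074Q.
Set SMB = MC: 129.499 - 3.074Q = 18.055 + 3.137Q → Q* = 17.9430.

Q* = 17.943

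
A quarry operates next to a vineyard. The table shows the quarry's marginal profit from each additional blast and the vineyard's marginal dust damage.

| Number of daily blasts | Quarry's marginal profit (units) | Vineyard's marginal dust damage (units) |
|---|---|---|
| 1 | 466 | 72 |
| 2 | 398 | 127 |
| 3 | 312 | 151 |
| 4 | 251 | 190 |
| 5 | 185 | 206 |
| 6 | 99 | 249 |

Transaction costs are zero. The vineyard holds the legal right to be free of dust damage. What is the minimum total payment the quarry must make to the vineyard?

Efficient level: marginal profit ≥ marginal dust damage through level 4, so k* = 4.
With the vineyard holding the right, the quarry must at least compensate total damage at k*: 72 + 127 + 151 + 190 = 540.

540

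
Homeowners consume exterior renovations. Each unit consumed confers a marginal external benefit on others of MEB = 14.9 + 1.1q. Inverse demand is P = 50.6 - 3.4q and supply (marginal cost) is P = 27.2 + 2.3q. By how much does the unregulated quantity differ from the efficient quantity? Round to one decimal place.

4.2 units

Market equilibrium (private): 27.2 + 2.3q = 50.6 - 3.4q → q_m = 4.1053.
Social marginal benefit = demand + MEB = 65.5 - 2.3q.
Set SMB = MC: 65.5 - 2.3q = 27.2 + 2.3q → q* = 8.3261.
Gap = |4.1053 − 8.3261| = 4.2208.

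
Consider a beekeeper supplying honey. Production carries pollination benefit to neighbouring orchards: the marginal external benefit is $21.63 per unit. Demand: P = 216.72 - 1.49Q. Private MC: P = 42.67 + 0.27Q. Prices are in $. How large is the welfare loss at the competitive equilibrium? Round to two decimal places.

Market equilibrium (private): 42.67 + 0.27Q = 216.72 - 1.49Q → Q_m = 98.8920.
Social marginal cost = private MC − MEB = 21.04 + 0.27Q.
Set SMC = demand: 21.04 + 0.27Q = 216.72 - 1.49Q → Q* = 111.1818.
Between Q* and Q_m the wedge demand − SMC runs linearly from 0 to MEB(Q_m), so the loss is a triangle.
DWL = ½ × 12.2898 × 21.6300 = 132.9142.

DWL = $132.91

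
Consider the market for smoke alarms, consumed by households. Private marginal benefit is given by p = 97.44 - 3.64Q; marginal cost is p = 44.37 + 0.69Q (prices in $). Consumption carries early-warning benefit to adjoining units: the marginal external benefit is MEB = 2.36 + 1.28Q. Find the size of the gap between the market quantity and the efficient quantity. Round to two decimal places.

5.92 units

Market equilibrium (private): 44.37 + 0.69Q = 97.44 - 3.64Q → Q_m = 12.2564.
Social marginal benefit = demand + MEB = 99.80 - 2.36Q.
Set SMB = MC: 99.80 - 2.36Q = 44.37 + 0.69Q → Q* = 18.1738.
Gap = |12.2564 − 18.1738| = 5.9174.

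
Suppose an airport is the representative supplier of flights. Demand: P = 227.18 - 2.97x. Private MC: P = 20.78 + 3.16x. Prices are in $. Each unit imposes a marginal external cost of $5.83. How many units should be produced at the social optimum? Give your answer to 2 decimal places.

x* = 32.72

Social marginal cost = private MC + MEC = 26.61 + 3.16x.
Set SMC = demand: 26.61 + 3.16x = 227.18 - 2.97x → x* = 32.7194.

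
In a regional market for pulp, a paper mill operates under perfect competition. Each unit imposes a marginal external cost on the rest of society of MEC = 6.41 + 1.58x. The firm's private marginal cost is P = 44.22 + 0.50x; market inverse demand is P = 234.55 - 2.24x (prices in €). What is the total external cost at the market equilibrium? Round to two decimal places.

Market equilibrium (private): 44.22 + 0.50x = 234.55 - 2.24x → x_m = 69.4635.
Total external cost = ∫₀^{x_m} (6.41 + 1.58x) dx = 6.41×69.4635 + ½×1.58×69.4635² = 4257.1515.

€4257.15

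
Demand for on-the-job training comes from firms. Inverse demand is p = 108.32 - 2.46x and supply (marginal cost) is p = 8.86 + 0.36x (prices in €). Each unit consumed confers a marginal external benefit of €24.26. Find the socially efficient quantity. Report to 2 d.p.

x* = 43.87

Social marginal benefit = demand + MEB = 132.58 - 2.46x.
Set SMB = MC: 132.58 - 2.46x = 8.86 + 0.36x → x* = 43.8723.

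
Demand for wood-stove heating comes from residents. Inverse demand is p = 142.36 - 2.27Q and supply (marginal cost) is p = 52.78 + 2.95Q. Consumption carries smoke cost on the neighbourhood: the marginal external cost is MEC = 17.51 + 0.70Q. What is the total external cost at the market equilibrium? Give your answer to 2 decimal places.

Market equilibrium (private): 52.78 + 2.95Q = 142.36 - 2.27Q → Q_m = 17.1609.
Total external cost = ∫₀^{Q_m} (17.51 + 0.70Q) dQ = 17.51×17.1609 + ½×0.70×17.1609² = 403.5611.

403.56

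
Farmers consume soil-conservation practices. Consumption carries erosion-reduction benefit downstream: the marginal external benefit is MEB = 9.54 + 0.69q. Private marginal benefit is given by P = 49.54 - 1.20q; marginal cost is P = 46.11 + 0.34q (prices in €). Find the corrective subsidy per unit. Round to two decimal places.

subsidy = €20.07 per unit

Social marginal benefit = demand + MEB = 59.08 - 0.51q.
Set SMB = MC: 59.08 - 0.51q = 46.11 + 0.34q → q* = 15.2588.
The Pigouvian subsidy equals MEB at q*: 9.54 + 0.69×15.2588 = 20.0686.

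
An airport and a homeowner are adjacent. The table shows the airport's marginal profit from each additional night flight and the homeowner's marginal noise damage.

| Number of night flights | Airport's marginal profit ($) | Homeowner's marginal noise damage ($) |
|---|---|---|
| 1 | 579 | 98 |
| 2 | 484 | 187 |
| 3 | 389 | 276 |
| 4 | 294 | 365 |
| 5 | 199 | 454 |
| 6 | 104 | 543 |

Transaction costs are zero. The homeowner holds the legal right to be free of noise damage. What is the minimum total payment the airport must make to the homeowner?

Efficient level: marginal profit ≥ marginal noise damage through level 3, so k* = 3.
With the homeowner holding the right, the airport must at least compensate total damage at k*: 98 + 187 + 276 = 561.

$561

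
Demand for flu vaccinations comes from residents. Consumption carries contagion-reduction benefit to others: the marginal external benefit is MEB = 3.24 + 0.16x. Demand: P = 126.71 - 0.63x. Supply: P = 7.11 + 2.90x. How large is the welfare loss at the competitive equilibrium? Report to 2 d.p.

DWL = 11.13

Market equilibrium (private): 7.11 + 2.90x = 126.71 - 0.63x → x_m = 33.8810.
Social marginal benefit = demand + MEB = 129.95 - 0.47x.
Set SMB = MC: 129.95 - 0.47x = 7.11 + 2.90x → x* = 36.4510.
Height of the DWL triangle at x_m is SMB(x_m) − MC(x_m) = MEB(x_m) = 8.6610.
DWL = ½ × 2.5700 × 8.6610 = 11.1294.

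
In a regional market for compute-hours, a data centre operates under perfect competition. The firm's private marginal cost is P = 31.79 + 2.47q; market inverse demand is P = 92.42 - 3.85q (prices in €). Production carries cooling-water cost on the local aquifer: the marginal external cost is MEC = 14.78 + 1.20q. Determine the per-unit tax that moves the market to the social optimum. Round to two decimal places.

tax = €22.10 per unit

Social marginal cost = private MC + MEC = 46.57 + 3.67q.
Set SMC = demand: 46.57 + 3.67q = 92.42 - 3.85q → q* = 6.0971.
The Pigouvian tax equals MEC at q*: 14.78 + 1.20×6.0971 = 22.0965.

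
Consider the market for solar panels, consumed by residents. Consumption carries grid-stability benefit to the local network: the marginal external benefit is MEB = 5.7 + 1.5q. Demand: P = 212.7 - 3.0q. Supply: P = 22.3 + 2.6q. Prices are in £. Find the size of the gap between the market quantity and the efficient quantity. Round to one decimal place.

13.8 units

Market equilibrium (private): 22.3 + 2.6q = 212.7 - 3.0q → q_m = 34.0000.
Social marginal benefit = demand + MEB = 218.4 - 1.5q.
Set SMB = MC: 218.4 - 1.5q = 22.3 + 2.6q → q* = 47.8293.
Gap = |34.0000 − 47.8293| = 13.8293.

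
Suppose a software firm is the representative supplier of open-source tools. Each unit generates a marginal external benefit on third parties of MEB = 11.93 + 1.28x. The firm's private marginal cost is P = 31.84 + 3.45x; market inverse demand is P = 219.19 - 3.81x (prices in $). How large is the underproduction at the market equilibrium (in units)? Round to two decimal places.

7.52 units

Market equilibrium (private): 31.84 + 3.45x = 219.19 - 3.81x → x_m = 25.8058.
Social marginal cost = private MC − MEB = 19.91 + 2.17x.
Set SMC = demand: 19.91 + 2.17x = 219.19 - 3.81x → x* = 33.3244.
Gap = |25.8058 − 33.3244| = 7.5186.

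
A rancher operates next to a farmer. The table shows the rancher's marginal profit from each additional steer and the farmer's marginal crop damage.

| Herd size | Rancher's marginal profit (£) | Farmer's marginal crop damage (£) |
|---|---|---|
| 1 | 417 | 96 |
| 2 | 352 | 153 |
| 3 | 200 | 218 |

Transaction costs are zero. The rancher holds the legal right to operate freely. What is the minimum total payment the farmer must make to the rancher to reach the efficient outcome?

£200

Left alone the rancher would choose level 3 (marginal profit stays positive).
Efficient level: k* = 2 (marginal profit ≥ marginal crop damage through 2).
The farmer must at least cover the rancher's forgone profit from cutting 3→2: 200 = 200.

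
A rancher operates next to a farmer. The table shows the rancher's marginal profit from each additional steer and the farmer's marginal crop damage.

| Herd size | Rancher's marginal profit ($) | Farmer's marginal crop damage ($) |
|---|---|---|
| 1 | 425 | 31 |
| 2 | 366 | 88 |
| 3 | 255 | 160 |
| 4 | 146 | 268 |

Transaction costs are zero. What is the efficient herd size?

3

Bargaining reaches the level where marginal profit last exceeds marginal crop damage.
That holds through level 3 (255 ≥ 160) but not at 4 (146 < 268).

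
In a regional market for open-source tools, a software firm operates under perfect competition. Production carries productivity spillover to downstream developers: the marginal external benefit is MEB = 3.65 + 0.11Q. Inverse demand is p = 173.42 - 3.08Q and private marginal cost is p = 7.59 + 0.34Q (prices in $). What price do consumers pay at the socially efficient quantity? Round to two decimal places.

Social marginal cost = private MC − MEB = 3.94 + 0.23Q.
Set SMC = demand: 3.94 + 0.23Q = 173.42 - 3.08Q → Q* = 51.2024.
Consumer price on the demand curve at Q*: 173.42 − 3.08×51.2024 = 15.7166.

P = $15.72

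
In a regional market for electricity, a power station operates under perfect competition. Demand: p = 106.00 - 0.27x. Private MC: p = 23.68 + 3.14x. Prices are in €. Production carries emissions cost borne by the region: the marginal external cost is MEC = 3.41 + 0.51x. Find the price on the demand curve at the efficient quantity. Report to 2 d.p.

Social marginal cost = private MC + MEC = 27.09 + 3.65x.
Set SMC = demand: 27.09 + 3.65x = 106.00 - 0.27x → x* = 20.1301.
Consumer price on the demand curve at x*: 106.00 − 0.27×20.1301 = 100.5649.

P = €100.56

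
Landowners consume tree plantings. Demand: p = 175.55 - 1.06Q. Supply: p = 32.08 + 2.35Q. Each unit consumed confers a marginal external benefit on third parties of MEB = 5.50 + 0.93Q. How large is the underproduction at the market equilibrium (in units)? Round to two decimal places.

18.00 units

Market equilibrium (private): 32.08 + 2.35Q = 175.55 - 1.06Q → Q_m = 42.0733.
Social marginal benefit = demand + MEB = 181.05 - 0.13Q.
Set SMB = MC: 181.05 - 0.13Q = 32.08 + 2.35Q → Q* = 60.0685.
Gap = |42.0733 − 60.0685| = 17.9952.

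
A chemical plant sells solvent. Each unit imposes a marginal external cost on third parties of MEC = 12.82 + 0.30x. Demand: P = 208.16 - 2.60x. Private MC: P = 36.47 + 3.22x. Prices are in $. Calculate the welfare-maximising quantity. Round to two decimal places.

Social marginal cost = private MC + MEC = 49.29 + 3.52x.
Set SMC = demand: 49.29 + 3.52x = 208.16 - 2.60x → x* = 25.9592.

x* = 25.96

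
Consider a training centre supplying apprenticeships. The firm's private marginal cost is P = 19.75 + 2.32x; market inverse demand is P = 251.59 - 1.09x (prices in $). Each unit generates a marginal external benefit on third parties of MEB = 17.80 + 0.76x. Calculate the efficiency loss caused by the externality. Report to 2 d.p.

Market equilibrium (private): 19.75 + 2.32x = 251.59 - 1.09x → x_m = 67.9883.
Social marginal cost = private MC − MEB = 1.95 + 1.56x.
Set SMC = demand: 1.95 + 1.56x = 251.59 - 1.09x → x* = 94.2038.
Height of the DWL triangle at x_m is demand(x_m) − SMC(x_m) = MEB(x_m) = 69.4711.
DWL = ½ × 26.2155 × 69.4711 = 910.6098.

DWL = $910.61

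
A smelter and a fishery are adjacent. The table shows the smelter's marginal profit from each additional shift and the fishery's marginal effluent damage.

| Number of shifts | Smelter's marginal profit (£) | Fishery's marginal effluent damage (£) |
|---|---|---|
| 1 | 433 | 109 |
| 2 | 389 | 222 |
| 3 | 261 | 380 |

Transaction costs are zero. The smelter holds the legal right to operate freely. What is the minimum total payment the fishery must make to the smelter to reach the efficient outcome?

Left alone the smelter would choose level 3 (marginal profit stays positive).
Efficient level: k* = 2 (marginal profit ≥ marginal effluent damage through 2).
The fishery must at least cover the smelter's forgone profit from cutting 3→2: 261 = 261.

£261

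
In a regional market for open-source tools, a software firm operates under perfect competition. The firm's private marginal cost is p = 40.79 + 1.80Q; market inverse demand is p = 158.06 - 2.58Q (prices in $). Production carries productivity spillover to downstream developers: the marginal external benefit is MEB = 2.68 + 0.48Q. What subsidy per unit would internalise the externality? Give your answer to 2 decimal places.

Social marginal cost = private MC − MEB = 38.11 + 1.32Q.
Set SMC = demand: 38.11 + 1.32Q = 158.06 - 2.58Q → Q* = 30.7564.
The Pigouvian subsidy equals MEB at Q*: 2.68 + 0.48×30.7564 = 17.4431.

subsidy = $17.44 per unit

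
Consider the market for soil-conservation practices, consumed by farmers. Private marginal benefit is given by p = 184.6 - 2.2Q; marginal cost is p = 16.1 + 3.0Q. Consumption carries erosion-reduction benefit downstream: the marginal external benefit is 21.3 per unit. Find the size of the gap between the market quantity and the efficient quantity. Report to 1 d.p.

4.1 units

Market equilibrium (private): 16.1 + 3.0Q = 184.6 - 2.2Q → Q_m = 32.4038.
Social marginal benefit = demand + MEB = 205.9 - 2.2Q.
Set SMB = MC: 205.9 - 2.2Q = 16.1 + 3.0Q → Q* = 36.5000.
Gap = |32.4038 − 36.5000| = 4.0962.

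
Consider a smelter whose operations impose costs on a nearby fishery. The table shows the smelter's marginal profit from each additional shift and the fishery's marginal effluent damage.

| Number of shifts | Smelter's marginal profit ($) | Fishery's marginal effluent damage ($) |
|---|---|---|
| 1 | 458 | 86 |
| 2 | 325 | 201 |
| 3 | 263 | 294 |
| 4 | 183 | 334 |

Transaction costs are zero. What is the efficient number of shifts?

2

Bargaining reaches the level where marginal profit last exceeds marginal effluent damage.
That holds through level 2 (325 ≥ 201) but not at 3 (263 < 294).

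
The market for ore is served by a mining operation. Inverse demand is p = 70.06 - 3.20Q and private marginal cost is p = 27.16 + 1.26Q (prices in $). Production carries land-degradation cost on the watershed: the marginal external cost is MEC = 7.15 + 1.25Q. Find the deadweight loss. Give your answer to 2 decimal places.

DWL = $32.19

Market equilibrium (private): 27.16 + 1.26Q = 70.06 - 3.20Q → Q_m = 9.6188.
Social marginal cost = private MC + MEC = 34.31 + 2.51Q.
Set SMC = demand: 34.31 + 2.51Q = 70.06 - 3.20Q → Q* = 6.2609.
The loss is the area between SMC and demand from Q* to Q_m; with linear curves that's a triangle of height MEC(Q_m).
DWL = ½ × 3.3579 × 19.1735 = 32.1913.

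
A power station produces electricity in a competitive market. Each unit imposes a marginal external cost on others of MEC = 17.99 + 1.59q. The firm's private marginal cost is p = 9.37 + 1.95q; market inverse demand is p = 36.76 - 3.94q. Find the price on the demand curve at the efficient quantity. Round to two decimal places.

P = 31.81

Social marginal cost = private MC + MEC = 27.36 + 3.54q.
Set SMC = demand: 27.36 + 3.54q = 36.76 - 3.94q → q* = 1.2567.
Consumer price on the demand curve at q*: 36.76 − 3.94×1.2567 = 31.8086.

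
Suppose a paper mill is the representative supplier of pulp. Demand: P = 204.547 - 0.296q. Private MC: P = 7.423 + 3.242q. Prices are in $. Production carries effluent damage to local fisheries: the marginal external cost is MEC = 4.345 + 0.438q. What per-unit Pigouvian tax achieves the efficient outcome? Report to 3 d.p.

Social marginal cost = private MC + MEC = 11.768 + 3.680q.
Set SMC = demand: 11.768 + 3.680q = 204.547 - 0.296q → q* = 48.4857.
The Pigouvian tax equals MEC at q*: 4.345 + 0.438×48.4857 = 25.5817.

tax = $25.582 per unit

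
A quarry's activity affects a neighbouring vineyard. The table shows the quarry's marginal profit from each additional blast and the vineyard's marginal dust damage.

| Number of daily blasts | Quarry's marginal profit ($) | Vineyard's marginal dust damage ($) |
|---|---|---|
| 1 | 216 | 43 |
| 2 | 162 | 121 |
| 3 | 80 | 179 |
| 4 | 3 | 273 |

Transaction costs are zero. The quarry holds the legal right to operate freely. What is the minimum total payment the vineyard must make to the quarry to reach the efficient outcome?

$83

Left alone the quarry would choose level 4 (marginal profit stays positive).
Efficient level: k* = 2 (marginal profit ≥ marginal dust damage through 2).
The vineyard must at least cover the quarry's forgone profit from cutting 4→2: 80 + 3 = 83.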